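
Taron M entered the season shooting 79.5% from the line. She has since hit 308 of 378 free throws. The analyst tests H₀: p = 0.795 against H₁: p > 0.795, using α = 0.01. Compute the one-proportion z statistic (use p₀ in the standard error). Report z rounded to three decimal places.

z = 0.954

p̂ = 308/378 = 0.81481.
Standard error under H₀: √(0.795×0.205/378) = 0.02076.
z = (0.81481 − 0.795)/0.02076 = 0.01981/0.02076 = 0.954.
p-value = P(Z > 0.954) ≈ 0.1700. With α = 0.01, fail to reject H₀.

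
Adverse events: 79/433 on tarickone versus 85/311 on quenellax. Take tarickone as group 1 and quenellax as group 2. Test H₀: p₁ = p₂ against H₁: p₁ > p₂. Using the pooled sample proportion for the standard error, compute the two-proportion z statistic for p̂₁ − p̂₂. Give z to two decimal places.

z = -2.95

p̂₁ = 79/433 ≈ 0.1824, p̂₂ = 85/311 ≈ 0.2733.
Pooled p̂ = (79+85)/(433+311) = 164/744 = 0.2204.
SE = √(p̂(1−p̂)(1/n₁+1/n₂)) = √(0.2204·0.7796·0.0055249) = √(0.000949403) = 0.0308.
z = (0.1824 − 0.2733)/0.0308 = -0.0909/0.0308 = -2.95.
p-value = P(Z > -2.949) ≈ 0.9984.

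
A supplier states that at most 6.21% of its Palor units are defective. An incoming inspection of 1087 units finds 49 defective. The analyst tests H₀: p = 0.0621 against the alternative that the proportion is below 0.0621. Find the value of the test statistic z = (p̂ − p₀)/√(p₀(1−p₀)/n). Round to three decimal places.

z = -2.325

p̂ = 49/1087 ≈ 0.04508.
SE = √(p₀(1−p₀)/n) = √(0.058244/1087) = 0.00732.
z = (0.04508 − 0.0621)/0.00732 = -0.01702/0.00732 = -2.325.
p-value = P(Z < -2.325) ≈ 0.0100.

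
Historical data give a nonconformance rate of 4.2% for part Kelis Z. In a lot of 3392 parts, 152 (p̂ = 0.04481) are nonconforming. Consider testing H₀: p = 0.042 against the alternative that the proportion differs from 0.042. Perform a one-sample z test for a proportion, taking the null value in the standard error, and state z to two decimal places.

p̂ = 152/3392 ≈ 0.0448.
Under H₀, SE = √(0.042·0.958/3392) = √(1.1862e-05) = 0.0034.
z = (0.0448 − 0.042)/0.0034 = 0.0028/0.0034 = 0.82.
p-value = 2·P(Z > 0.816) ≈ 0.4143.

z = 0.82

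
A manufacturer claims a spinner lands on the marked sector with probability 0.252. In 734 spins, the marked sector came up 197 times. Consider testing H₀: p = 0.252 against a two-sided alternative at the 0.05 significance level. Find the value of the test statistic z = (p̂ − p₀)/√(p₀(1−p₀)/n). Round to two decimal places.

z = 1.02

p̂ = 197/734 ≈ 0.26839.
Under H₀, SE = √(0.252·0.748/734) = √(0.000256807) = 0.01603.
z = (0.26839 − 0.252)/0.01603 = 0.01639/0.01603 = 1.02.
p-value = 2·P(Z > 1.023) ≈ 0.3063, so at α = 0.05 we fail to reject H₀.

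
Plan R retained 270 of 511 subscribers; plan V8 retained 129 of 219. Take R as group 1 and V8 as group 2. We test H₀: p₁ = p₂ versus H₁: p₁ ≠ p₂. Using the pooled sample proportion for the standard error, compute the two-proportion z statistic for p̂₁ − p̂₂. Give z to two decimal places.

z = -1.51

p̂₁ = 270/511 = 0.5284, p̂₂ = 129/219 = 0.5890.
Pooled p̂ = (270+129)/(511+219) = 399/730 = 0.5466.
SE = √(0.247831 × 0.00652316) = 0.0402.
z = (0.5284 − 0.5890)/0.0402 = -0.0606/0.0402 = -1.51.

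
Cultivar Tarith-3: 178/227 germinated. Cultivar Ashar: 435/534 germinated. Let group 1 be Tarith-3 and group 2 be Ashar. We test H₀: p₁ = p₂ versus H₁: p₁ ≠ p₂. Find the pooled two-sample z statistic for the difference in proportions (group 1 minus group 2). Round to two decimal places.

z = -0.97

p̂₁ = 178/227 = 0.7841, p̂₂ = 435/534 = 0.8146.
Pooled p̂ = (178+435)/(227+534) = 613/761 = 0.8055.
SE = √(p̂(1−p̂)(1/n₁+1/n₂)) = √(0.8055·0.1945·0.00627795) = √(0.000983491) = 0.0314.
z = (0.7841 − 0.8146)/0.0314 = -0.0305/0.0314 = -0.97.
p-value = 2·P(Z > 0.971) ≈ 0.3313.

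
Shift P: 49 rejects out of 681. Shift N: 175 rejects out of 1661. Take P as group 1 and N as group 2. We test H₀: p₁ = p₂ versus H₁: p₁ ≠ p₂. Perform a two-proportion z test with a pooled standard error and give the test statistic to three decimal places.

z = -2.496

p̂₁ = 49/681 ≈ 0.071953, p̂₂ = 175/1661 ≈ 0.105358.
Pooled p̂ = (49+175)/(681+1661) = 224/2342 = 0.095645.
SE = √(0.0864968 × 0.00207048) = 0.013382.
z = (0.071953 − 0.105358)/0.013382 = -0.033405/0.013382 = -2.496.
Two-sided p-value ≈ 2·Φ(−2.496) = 0.0126.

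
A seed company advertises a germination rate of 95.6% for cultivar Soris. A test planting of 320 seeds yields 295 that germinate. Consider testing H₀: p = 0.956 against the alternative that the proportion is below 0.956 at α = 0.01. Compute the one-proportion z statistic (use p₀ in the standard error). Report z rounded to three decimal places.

p̂ = 295/320 = 0.921875.
Standard error under H₀: √(0.956×0.044/320) = 0.011465.
z = (0.921875 − 0.956)/0.011465 = -0.034125/0.011465 = -2.976.
p-value = P(Z < -2.976) ≈ 0.0015, so at α = 0.01 we reject H₀.

z = -2.976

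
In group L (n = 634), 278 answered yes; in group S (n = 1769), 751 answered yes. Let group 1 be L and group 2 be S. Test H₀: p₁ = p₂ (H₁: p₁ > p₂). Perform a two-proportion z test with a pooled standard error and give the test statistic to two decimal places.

z = 0.61

p̂₁ = 278/634 ≈ 0.4385, p̂₂ = 751/1769 ≈ 0.4245.
Pooled p̂ = (278+751)/(634+1769) = 1029/2403 = 0.4282.
SE = √(0.244847 × 0.00214258) = 0.0229.
z = (0.4385 − 0.4245)/0.0229 = 0.0140/0.0229 = 0.61.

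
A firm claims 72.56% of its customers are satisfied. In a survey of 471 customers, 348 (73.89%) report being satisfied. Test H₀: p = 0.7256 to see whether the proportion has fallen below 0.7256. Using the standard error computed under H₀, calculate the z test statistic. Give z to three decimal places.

z = 0.645

p̂ = 348/471 = 0.738854.
Standard error under H₀: √(0.7256×0.2744/471) = 0.020560.
z = (0.738854 − 0.7256)/0.020560 = 0.013254/0.020560 = 0.645.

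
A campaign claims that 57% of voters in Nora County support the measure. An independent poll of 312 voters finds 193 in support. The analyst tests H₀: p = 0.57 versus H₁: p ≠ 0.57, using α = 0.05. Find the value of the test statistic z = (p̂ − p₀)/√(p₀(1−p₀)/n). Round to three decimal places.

p̂ = 193/312 ≈ 0.618590.
Standard error under H₀: √(0.57×0.43/312) = 0.028028.
z = (0.618590 − 0.57)/0.028028 = 0.048590/0.028028 = 1.734.
p-value = 2·P(Z > 1.734) ≈ 0.0830; since p > α = 0.05, fail to reject H₀.

z = 1.734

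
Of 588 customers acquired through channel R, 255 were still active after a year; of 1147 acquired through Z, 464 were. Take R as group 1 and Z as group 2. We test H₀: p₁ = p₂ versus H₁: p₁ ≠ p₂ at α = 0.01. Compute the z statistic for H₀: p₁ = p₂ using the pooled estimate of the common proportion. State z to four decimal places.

z = 1.1663

p̂₁ = 255/588 = 0.4336735, p̂₂ = 464/1147 = 0.4045336.
Pooled p̂ = (255+464)/(588+1147) = 719/1735 = 0.4144092.
SE = √(0.242674 × 0.00257252) = 0.0249857.
z = (0.4336735 − 0.4045336)/0.0249857 = 0.0291399/0.0249857 = 1.1663.
p-value = 2·P(Z > 1.166) ≈ 0.2435; since p > α = 0.01, fail to reject H₀.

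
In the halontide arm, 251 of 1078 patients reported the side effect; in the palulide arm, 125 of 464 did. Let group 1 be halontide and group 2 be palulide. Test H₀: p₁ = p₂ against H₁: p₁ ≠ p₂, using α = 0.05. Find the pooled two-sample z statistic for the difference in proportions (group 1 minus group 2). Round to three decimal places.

p̂₁ = 251/1078 ≈ 0.232839, p̂₂ = 125/464 ≈ 0.269397.
Pooled p̂ = (251+125)/(1078+464) = 376/1542 = 0.243839.
SE = √(0.184382 × 0.00308282) = 0.023841.
z = (0.232839 − 0.269397)/0.023841 = -0.036558/0.023841 = -1.533.
p-value = 2·P(Z > 1.533) ≈ 0.1252. With α = 0.05, fail to reject H₀.

z = -1.533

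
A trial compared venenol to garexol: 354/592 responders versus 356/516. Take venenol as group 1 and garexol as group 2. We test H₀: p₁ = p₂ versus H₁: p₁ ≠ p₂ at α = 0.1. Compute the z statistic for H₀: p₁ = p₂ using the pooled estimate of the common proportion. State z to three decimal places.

z = -3.182

p̂₁ = 354/592 ≈ 0.597973, p̂₂ = 356/516 ≈ 0.689922.
Pooled p̂ = (354+356)/(592+516) = 710/1108 = 0.640794.
SE = √(p̂(1−p̂)(1/n₁+1/n₂)) = √(0.640794·0.359206·0.00362717) = √(0.000834892) = 0.028894.
z = (0.597973 − 0.689922)/0.028894 = -0.091949/0.028894 = -3.182.
Two-sided p-value ≈ 2·Φ(−3.182) = 0.0015. With α = 0.1, reject H₀.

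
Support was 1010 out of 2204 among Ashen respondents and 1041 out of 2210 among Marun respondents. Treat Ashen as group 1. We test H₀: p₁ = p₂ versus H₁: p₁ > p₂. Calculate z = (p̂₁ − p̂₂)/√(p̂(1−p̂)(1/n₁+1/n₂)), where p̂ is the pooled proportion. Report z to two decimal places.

z = -0.85

p̂₁ = 1010/2204 ≈ 0.4583, p̂₂ = 1041/2210 ≈ 0.4710.
Pooled p̂ = (1010+1041)/(2204+2210) = 2051/4414 = 0.4647.
SE = √(p̂(1−p̂)(1/n₁+1/n₂)) = √(0.4647·0.5353·0.000906209) = √(0.00022542) = 0.0150.
z = (0.4583 − 0.4710)/0.0150 = -0.0127/0.0150 = -0.85.
p-value = P(Z > -0.851) ≈ 0.8027.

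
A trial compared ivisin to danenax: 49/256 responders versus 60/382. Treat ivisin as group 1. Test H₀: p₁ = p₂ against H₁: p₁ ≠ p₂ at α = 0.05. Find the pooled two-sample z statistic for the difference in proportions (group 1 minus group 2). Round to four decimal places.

z = 1.1295

p̂₁ = 49/256 = 0.191406, p̂₂ = 60/382 = 0.157068.
Pooled p̂ = (49+60)/(256+382) = 109/638 = 0.170846.
SE = √(p̂(1−p̂)(1/n₁+1/n₂)) = √(0.170846·0.829154·0.00652405) = √(0.000924183) = 0.030400.
z = (0.191406 − 0.157068)/0.030400 = 0.034338/0.030400 = 1.1295.
p-value = 2·P(Z > 1.130) ≈ 0.2587. With α = 0.05, fail to reject H₀.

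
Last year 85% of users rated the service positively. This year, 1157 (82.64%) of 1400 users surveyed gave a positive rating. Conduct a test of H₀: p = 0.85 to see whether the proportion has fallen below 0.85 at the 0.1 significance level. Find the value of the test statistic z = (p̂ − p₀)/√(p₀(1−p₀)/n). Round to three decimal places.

p̂ = 1157/1400 = 0.826429.
SE = √(p₀(1−p₀)/n) = √(0.1275/1400) = 0.009543.
z = (0.826429 − 0.85)/0.009543 = -0.023571/0.009543 = -2.470.
p-value = P(Z < -2.470) ≈ 0.0068. With α = 0.1, reject H₀.

z = -2.470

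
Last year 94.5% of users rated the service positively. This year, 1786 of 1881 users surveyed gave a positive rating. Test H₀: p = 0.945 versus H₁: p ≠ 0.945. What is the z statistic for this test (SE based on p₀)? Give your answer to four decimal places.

z = 0.8551

p̂ = 1786/1881 ≈ 0.949495.
Under H₀, SE = √(0.945·0.055/1881) = √(2.76316e-05) = 0.005257.
z = (0.949495 − 0.945)/0.005257 = 0.004495/0.005257 = 0.8551.
p-value = 2·P(Z > 0.855) ≈ 0.3925.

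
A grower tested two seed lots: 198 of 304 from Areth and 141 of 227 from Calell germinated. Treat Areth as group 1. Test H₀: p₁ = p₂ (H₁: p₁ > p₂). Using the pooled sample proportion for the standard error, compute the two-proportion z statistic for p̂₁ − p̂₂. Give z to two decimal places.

p̂₁ = 198/304 ≈ 0.6513, p̂₂ = 141/227 ≈ 0.6211.
Pooled p̂ = (198+141)/(304+227) = 339/531 = 0.6384.
SE = √(0.23084 × 0.00769476) = 0.0421.
z = (0.6513 − 0.6211)/0.0421 = 0.0302/0.0421 = 0.72.

z = 0.72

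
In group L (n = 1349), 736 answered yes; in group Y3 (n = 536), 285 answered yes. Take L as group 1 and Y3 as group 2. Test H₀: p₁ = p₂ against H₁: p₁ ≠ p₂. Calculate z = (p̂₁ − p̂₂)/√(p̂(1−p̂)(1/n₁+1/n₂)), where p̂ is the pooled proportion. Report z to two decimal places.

p̂₁ = 736/1349 = 0.5456, p̂₂ = 285/536 = 0.5317.
Pooled p̂ = (736+285)/(1349+536) = 1021/1885 = 0.5416.
SE = √(0.248266 × 0.00260696) = 0.0254.
z = (0.5456 − 0.5317)/0.0254 = 0.0139/0.0254 = 0.55.

z = 0.55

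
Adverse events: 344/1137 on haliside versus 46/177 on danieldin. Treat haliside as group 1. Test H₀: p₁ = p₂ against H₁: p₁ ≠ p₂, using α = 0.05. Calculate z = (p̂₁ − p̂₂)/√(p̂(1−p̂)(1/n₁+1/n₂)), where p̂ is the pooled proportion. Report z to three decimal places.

z = 1.156

p̂₁ = 344/1137 ≈ 0.302551, p̂₂ = 46/177 ≈ 0.259887.
Pooled p̂ = (344+46)/(1137+177) = 390/1314 = 0.296804.
SE = √(0.208711 × 0.00652922) = 0.036915.
z = (0.302551 − 0.259887)/0.036915 = 0.042664/0.036915 = 1.156.
Two-sided p-value ≈ 2·Φ(−1.156) = 0.2478. With α = 0.05, fail to reject H₀.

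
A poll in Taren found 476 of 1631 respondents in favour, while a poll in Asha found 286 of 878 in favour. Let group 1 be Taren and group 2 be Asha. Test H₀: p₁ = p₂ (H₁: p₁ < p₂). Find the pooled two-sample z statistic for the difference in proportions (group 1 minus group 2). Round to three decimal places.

z = -1.761

p̂₁ = 476/1631 ≈ 0.29185, p̂₂ = 286/878 ≈ 0.32574.
Pooled p̂ = (476+286)/(1631+878) = 762/2509 = 0.30371.
SE = √(0.211469 × 0.00175207) = 0.01925.
z = (0.29185 − 0.32574)/0.01925 = -0.03389/0.01925 = -1.761.
p-value = P(Z < -1.761) ≈ 0.0391.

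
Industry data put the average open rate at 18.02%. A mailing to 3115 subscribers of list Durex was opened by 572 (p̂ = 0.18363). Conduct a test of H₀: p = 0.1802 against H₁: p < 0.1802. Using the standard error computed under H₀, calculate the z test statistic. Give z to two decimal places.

p̂ = 572/3115 ≈ 0.18363.
Under H₀, SE = √(0.1802·0.8198/3115) = √(4.74247e-05) = 0.00689.
z = (0.18363 − 0.1802)/0.00689 = 0.00343/0.00689 = 0.50.
p-value = P(Z < 0.498) ≈ 0.6907.

z = 0.50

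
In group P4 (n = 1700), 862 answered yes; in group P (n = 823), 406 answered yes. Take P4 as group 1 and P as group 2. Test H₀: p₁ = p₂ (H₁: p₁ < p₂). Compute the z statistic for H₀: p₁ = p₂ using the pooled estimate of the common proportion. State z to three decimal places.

z = 0.647

p̂₁ = 862/1700 ≈ 0.50706, p̂₂ = 406/823 ≈ 0.49332.
Pooled p̂ = (862+406)/(1700+823) = 1268/2523 = 0.50258.
SE = √(0.249993 × 0.0018033) = 0.02123.
z = (0.50706 − 0.49332)/0.02123 = 0.01374/0.02123 = 0.647.
p-value = P(Z < 0.647) ≈ 0.7413.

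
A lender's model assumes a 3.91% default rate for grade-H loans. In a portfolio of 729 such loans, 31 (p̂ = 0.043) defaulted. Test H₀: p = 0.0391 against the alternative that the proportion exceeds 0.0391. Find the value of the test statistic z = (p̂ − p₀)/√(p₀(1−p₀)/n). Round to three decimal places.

z = 0.477

p̂ = 31/729 = 0.042524.
SE = √(p₀(1−p₀)/n) = √(0.037571/729) = 0.007179.
z = (0.042524 − 0.0391)/0.007179 = 0.003424/0.007179 = 0.477.
p-value = P(Z > 0.477) ≈ 0.3167.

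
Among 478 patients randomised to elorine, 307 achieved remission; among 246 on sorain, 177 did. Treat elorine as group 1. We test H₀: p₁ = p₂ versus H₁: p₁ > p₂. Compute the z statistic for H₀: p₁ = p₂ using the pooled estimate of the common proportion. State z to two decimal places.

p̂₁ = 307/478 ≈ 0.6423, p̂₂ = 177/246 ≈ 0.7195.
Pooled p̂ = (307+177)/(478+246) = 484/724 = 0.6685.
SE = √(p̂(1−p̂)(1/n₁+1/n₂)) = √(0.6685·0.3315·0.00615709) = √(0.00136444) = 0.0369.
z = (0.6423 − 0.7195)/0.0369 = -0.0772/0.0369 = -2.09.
p-value = P(Z > -2.091) ≈ 0.9818.

z = -2.09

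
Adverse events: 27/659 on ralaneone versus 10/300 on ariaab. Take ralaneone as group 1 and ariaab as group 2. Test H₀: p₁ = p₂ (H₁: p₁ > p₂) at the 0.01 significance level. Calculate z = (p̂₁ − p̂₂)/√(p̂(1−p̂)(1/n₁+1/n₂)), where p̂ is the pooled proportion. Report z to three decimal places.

z = 0.569

p̂₁ = 27/659 = 0.040971, p̂₂ = 10/300 = 0.033333.
Pooled p̂ = (27+10)/(659+300) = 37/959 = 0.038582.
SE = √(0.0370933 × 0.00485078) = 0.013414.
z = (0.040971 − 0.033333)/0.013414 = 0.007638/0.013414 = 0.569.
p-value = P(Z > 0.569) ≈ 0.2845. With α = 0.01, fail to reject H₀.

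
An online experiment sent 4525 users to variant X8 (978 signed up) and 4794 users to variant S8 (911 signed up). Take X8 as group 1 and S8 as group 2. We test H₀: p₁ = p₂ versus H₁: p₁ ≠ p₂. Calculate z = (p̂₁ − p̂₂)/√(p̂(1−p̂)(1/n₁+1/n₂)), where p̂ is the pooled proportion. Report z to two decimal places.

p̂₁ = 978/4525 ≈ 0.21613, p̂₂ = 911/4794 ≈ 0.19003.
Pooled p̂ = (978+911)/(4525+4794) = 1889/9319 = 0.20270.
SE = √(0.161615 × 0.000429589) = 0.00833.
z = (0.21613 − 0.19003)/0.00833 = 0.02610/0.00833 = 3.13.

z = 3.13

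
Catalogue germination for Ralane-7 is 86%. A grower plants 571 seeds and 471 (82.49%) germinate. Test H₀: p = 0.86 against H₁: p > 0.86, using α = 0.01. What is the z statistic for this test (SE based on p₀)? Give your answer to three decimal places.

z = -2.419

p̂ = 471/571 = 0.82487.
Under H₀, SE = √(0.86·0.14/571) = √(0.000210858) = 0.01452.
z = (0.82487 − 0.86)/0.01452 = -0.03513/0.01452 = -2.419.
p-value = P(Z > -2.419) ≈ 0.9922. With α = 0.01, fail to reject H₀.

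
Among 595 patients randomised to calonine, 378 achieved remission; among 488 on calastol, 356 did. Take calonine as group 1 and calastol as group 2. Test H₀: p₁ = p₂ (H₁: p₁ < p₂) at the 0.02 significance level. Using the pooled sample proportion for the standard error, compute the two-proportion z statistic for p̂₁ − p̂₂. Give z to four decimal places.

z = -3.3009

p̂₁ = 378/595 ≈ 0.635294, p̂₂ = 356/488 ≈ 0.729508.
Pooled p̂ = (378+356)/(595+488) = 734/1083 = 0.677747.
SE = √(p̂(1−p̂)(1/n₁+1/n₂)) = √(0.677747·0.322253·0.00372985) = √(0.000814622) = 0.028542.
z = (0.635294 − 0.729508)/0.028542 = -0.094214/0.028542 = -3.3009.
p-value = P(Z < -3.301) ≈ 0.0005; since p < α = 0.02, reject H₀.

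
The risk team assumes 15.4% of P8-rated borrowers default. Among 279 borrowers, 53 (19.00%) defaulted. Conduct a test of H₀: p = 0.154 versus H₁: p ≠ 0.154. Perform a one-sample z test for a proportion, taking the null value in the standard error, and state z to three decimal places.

p̂ = 53/279 ≈ 0.18996.
SE = √(p₀(1−p₀)/n) = √(0.13028/279) = 0.02161.
z = (0.18996 − 0.154)/0.02161 = 0.03596/0.02161 = 1.664.
Two-sided p-value ≈ 2·Φ(−1.664) = 0.0961.

z = 1.664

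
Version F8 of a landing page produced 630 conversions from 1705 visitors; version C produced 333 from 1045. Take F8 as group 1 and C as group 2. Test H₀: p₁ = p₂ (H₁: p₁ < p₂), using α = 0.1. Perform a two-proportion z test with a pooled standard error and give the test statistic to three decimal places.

z = 2.713

p̂₁ = 630/1705 ≈ 0.36950, p̂₂ = 333/1045 ≈ 0.31866.
Pooled p̂ = (630+333)/(1705+1045) = 963/2750 = 0.35018.
SE = √(p̂(1−p̂)(1/n₁+1/n₂)) = √(0.35018·0.64982·0.00154345) = √(0.000351219) = 0.01874.
z = (0.36950 − 0.31866)/0.01874 = 0.05084/0.01874 = 2.713.
p-value = P(Z < 2.713) ≈ 0.9967, so at α = 0.1 we fail to reject H₀.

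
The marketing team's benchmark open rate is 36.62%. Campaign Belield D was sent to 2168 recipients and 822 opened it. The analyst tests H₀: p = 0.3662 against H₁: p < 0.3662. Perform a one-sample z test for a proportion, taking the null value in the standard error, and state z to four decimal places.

p̂ = 822/2168 = 0.379151.
Under H₀, SE = √(0.3662·0.6338/2168) = √(0.000107056) = 0.010347.
z = (0.379151 − 0.3662)/0.010347 = 0.012951/0.010347 = 1.2517.
p-value = P(Z < 1.252) ≈ 0.8947.

z = 1.2517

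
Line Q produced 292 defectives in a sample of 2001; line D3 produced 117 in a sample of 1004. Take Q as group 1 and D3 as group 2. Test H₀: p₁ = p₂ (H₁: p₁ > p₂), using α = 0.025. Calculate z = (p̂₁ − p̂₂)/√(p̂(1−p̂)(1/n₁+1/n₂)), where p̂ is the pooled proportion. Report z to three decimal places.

p̂₁ = 292/2001 = 0.145927, p̂₂ = 117/1004 = 0.116534.
Pooled p̂ = (292+117)/(2001+1004) = 409/3005 = 0.136106.
SE = √(p̂(1−p̂)(1/n₁+1/n₂)) = √(0.136106·0.863894·0.00149577) = √(0.000175874) = 0.013262.
z = (0.145927 − 0.116534)/0.013262 = 0.029393/0.013262 = 2.216.
p-value = P(Z > 2.216) ≈ 0.0133. With α = 0.025, reject H₀.

z = 2.216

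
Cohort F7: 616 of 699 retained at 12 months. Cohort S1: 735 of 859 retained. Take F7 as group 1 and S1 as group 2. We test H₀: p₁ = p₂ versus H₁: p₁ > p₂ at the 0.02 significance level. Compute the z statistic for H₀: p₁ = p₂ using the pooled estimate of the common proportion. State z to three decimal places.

p̂₁ = 616/699 ≈ 0.88126, p̂₂ = 735/859 ≈ 0.85565.
Pooled p̂ = (616+735)/(699+859) = 1351/1558 = 0.86714.
SE = √(0.11521 × 0.00259476) = 0.01729.
z = (0.88126 − 0.85565)/0.01729 = 0.02561/0.01729 = 1.481.
p-value = P(Z > 1.481) ≈ 0.0693; since p > α = 0.02, fail to reject H₀.

z = 1.481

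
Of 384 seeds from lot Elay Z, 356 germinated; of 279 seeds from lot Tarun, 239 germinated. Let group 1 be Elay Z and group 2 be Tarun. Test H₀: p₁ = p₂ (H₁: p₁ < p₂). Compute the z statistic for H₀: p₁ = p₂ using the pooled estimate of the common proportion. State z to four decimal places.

z = 2.9519

p̂₁ = 356/384 ≈ 0.9270833, p̂₂ = 239/279 ≈ 0.8566308.
Pooled p̂ = (356+239)/(384+279) = 595/663 = 0.8974359.
SE = √(p̂(1−p̂)(1/n₁+1/n₂)) = √(0.8974359·0.1025641·0.0061884) = √(0.000569609) = 0.0238665.
z = (0.9270833 − 0.8566308)/0.0238665 = 0.0704525/0.0238665 = 2.9519.
p-value = P(Z < 2.952) ≈ 0.9984.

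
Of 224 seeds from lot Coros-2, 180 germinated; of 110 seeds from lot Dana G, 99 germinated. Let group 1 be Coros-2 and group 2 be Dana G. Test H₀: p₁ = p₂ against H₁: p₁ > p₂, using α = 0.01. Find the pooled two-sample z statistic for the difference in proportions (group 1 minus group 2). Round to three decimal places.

p̂₁ = 180/224 ≈ 0.80357, p̂₂ = 99/110 ≈ 0.90000.
Pooled p̂ = (180+99)/(224+110) = 279/334 = 0.83533.
SE = √(p̂(1−p̂)(1/n₁+1/n₂)) = √(0.83533·0.16467·0.0135552) = √(0.00186457) = 0.04318.
z = (0.80357 − 0.90000)/0.04318 = -0.09643/0.04318 = -2.233.
p-value = P(Z > -2.233) ≈ 0.9872; since p > α = 0.01, fail to reject H₀.

z = -2.233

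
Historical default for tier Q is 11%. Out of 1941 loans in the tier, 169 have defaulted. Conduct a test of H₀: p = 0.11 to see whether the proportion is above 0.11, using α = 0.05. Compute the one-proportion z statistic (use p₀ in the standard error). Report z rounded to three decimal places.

z = -3.229

p̂ = 169/1941 ≈ 0.087069.
Under H₀, SE = √(0.11·0.89/1941) = √(5.04379e-05) = 0.007102.
z = (0.087069 − 0.11)/0.007102 = -0.022931/0.007102 = -3.229.
p-value = P(Z > -3.229) ≈ 0.9994. With α = 0.05, fail to reject H₀.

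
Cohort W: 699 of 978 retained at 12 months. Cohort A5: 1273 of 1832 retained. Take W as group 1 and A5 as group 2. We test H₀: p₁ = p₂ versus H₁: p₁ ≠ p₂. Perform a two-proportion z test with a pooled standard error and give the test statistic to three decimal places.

p̂₁ = 699/978 = 0.714724, p̂₂ = 1273/1832 = 0.694869.
Pooled p̂ = (699+1273)/(978+1832) = 1972/2810 = 0.701779.
SE = √(0.209285 × 0.00156835) = 0.018117.
z = (0.714724 − 0.694869)/0.018117 = 0.019855/0.018117 = 1.096.

z = 1.096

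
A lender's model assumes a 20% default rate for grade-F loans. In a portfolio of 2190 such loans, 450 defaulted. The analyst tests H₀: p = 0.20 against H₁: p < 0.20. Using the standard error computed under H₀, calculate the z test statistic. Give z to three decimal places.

z = 0.641

p̂ = 450/2190 ≈ 0.20548.
SE = √(p₀(1−p₀)/n) = √(0.16/2190) = 0.00855.
z = (0.20548 − 0.2)/0.00855 = 0.00548/0.00855 = 0.641.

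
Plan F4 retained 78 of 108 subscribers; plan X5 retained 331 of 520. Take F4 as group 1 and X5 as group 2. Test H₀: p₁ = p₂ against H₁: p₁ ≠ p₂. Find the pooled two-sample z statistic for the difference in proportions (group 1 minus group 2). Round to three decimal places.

z = 1.700

p̂₁ = 78/108 = 0.72222, p̂₂ = 331/520 = 0.63654.
Pooled p̂ = (78+331)/(108+520) = 409/628 = 0.65127.
SE = √(p̂(1−p̂)(1/n₁+1/n₂)) = √(0.65127·0.34873·0.0111823) = √(0.00253969) = 0.05040.
z = (0.72222 − 0.63654)/0.05040 = 0.08568/0.05040 = 1.700.
p-value = 2·P(Z > 1.700) ≈ 0.0891.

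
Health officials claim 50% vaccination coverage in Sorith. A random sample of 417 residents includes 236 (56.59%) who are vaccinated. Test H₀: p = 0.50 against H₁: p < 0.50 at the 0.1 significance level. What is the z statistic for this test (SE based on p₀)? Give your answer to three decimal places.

p̂ = 236/417 = 0.56595.
SE = √(p₀(1−p₀)/n) = √(0.25/417) = 0.02449.
z = (0.56595 − 0.5)/0.02449 = 0.06595/0.02449 = 2.693.
p-value = P(Z < 2.693) ≈ 0.9965; since p > α = 0.1, fail to reject H₀.

z = 2.693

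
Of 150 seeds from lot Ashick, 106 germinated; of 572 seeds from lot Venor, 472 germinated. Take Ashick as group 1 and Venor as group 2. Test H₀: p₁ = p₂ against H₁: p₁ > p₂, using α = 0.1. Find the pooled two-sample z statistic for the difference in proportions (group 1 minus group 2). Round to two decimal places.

z = -3.23

p̂₁ = 106/150 = 0.7067, p̂₂ = 472/572 = 0.8252.
Pooled p̂ = (106+472)/(150+572) = 578/722 = 0.8006.
SE = √(p̂(1−p̂)(1/n₁+1/n₂)) = √(0.8006·0.1994·0.00841492) = √(0.00134359) = 0.0367.
z = (0.7067 − 0.8252)/0.0367 = -0.1185/0.0367 = -3.23.
p-value = P(Z > -3.233) ≈ 0.9994; since p > α = 0.1, fail to reject H₀.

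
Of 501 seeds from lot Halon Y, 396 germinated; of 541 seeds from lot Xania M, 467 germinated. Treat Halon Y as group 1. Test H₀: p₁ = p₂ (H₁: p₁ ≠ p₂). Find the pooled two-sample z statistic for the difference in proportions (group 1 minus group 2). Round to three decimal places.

p̂₁ = 396/501 ≈ 0.790419, p̂₂ = 467/541 ≈ 0.863216.
Pooled p̂ = (396+467)/(501+541) = 863/1042 = 0.828215.
SE = √(p̂(1−p̂)(1/n₁+1/n₂)) = √(0.828215·0.171785·0.00384444) = √(0.000546967) = 0.023387.
z = (0.790419 − 0.863216)/0.023387 = -0.072797/0.023387 = -3.113.
Two-sided p-value ≈ 2·Φ(−3.113) = 0.0019.

z = -3.113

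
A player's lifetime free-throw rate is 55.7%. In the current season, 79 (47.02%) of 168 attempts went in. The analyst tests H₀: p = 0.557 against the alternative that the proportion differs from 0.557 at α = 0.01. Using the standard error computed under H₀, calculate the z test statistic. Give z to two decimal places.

z = -2.26

p̂ = 79/168 = 0.47024.
SE = √(p₀(1−p₀)/n) = √(0.24675/168) = 0.03832.
z = (0.47024 − 0.557)/0.03832 = -0.08676/0.03832 = -2.26.
p-value = 2·P(Z > 2.264) ≈ 0.0236. With α = 0.01, fail to reject H₀.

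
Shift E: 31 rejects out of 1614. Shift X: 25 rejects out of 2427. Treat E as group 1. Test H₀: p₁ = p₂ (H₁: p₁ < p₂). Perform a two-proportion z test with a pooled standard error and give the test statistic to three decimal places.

p̂₁ = 31/1614 = 0.019207, p̂₂ = 25/2427 = 0.010301.
Pooled p̂ = (31+25)/(1614+2427) = 56/4041 = 0.013858.
SE = √(0.0136659 × 0.00103161) = 0.003755.
z = (0.019207 − 0.010301)/0.003755 = 0.008906/0.003755 = 2.372.
p-value = P(Z < 2.372) ≈ 0.9912.

z = 2.372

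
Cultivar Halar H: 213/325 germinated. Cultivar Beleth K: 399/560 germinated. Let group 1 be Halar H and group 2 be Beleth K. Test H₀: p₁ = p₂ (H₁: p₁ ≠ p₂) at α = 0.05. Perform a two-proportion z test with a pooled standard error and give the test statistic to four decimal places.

z = -1.7734

p̂₁ = 213/325 = 0.655385, p̂₂ = 399/560 = 0.712500.
Pooled p̂ = (213+399)/(325+560) = 612/885 = 0.691525.
SE = √(p̂(1−p̂)(1/n₁+1/n₂)) = √(0.691525·0.308475·0.00486264) = √(0.00103729) = 0.032207.
z = (0.655385 − 0.712500)/0.032207 = -0.057115/0.032207 = -1.7734.
p-value = 2·P(Z > 1.773) ≈ 0.0762; since p > α = 0.05, fail to reject H₀.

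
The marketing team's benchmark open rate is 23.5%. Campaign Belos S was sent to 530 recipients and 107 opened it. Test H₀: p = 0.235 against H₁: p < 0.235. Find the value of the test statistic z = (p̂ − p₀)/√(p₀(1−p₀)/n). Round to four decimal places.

z = -1.7979

p̂ = 107/530 ≈ 0.2018868.
Standard error under H₀: √(0.235×0.765/530) = 0.0184173.
z = (0.2018868 − 0.235)/0.0184173 = -0.0331132/0.0184173 = -1.7979.
p-value = P(Z < -1.798) ≈ 0.0361.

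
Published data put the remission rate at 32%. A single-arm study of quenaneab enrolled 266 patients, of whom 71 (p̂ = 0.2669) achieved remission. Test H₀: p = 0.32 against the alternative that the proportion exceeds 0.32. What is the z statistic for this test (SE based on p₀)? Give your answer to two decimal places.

p̂ = 71/266 ≈ 0.2669.
SE = √(p₀(1−p₀)/n) = √(0.2176/266) = 0.0286.
z = (0.2669 − 0.32)/0.0286 = -0.0531/0.0286 = -1.86.
p-value = P(Z > -1.856) ≈ 0.9683.

z = -1.86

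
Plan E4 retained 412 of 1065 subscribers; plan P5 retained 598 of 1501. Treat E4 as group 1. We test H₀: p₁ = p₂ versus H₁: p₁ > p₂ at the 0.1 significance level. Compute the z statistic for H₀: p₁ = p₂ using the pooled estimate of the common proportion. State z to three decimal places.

z = -0.590

p̂₁ = 412/1065 ≈ 0.38685, p̂₂ = 598/1501 ≈ 0.39840.
Pooled p̂ = (412+598)/(1065+1501) = 1010/2566 = 0.39361.
SE = √(p̂(1−p̂)(1/n₁+1/n₂)) = √(0.39361·0.60639·0.00160519) = √(0.000383128) = 0.01957.
z = (0.38685 − 0.39840)/0.01957 = -0.01155/0.01957 = -0.590.
p-value = P(Z > -0.590) ≈ 0.7224; since p > α = 0.1, fail to reject H₀.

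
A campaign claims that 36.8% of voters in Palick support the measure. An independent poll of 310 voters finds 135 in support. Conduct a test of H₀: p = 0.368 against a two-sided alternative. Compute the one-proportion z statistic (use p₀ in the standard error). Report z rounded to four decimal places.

p̂ = 135/310 = 0.4354839.
SE = √(p₀(1−p₀)/n) = √(0.23258/310) = 0.0273906.
z = (0.4354839 − 0.368)/0.0273906 = 0.0674839/0.0273906 = 2.4638.

z = 2.4638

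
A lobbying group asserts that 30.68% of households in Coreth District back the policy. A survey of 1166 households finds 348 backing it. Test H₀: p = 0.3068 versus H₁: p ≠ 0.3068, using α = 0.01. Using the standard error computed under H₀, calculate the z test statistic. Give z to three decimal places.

z = -0.618

p̂ = 348/1166 ≈ 0.298456.
Standard error under H₀: √(0.3068×0.6932/1166) = 0.013505.
z = (0.298456 − 0.3068)/0.013505 = -0.008344/0.013505 = -0.618.
Two-sided p-value ≈ 2·Φ(−0.618) = 0.5367; since p > α = 0.01, fail to reject H₀.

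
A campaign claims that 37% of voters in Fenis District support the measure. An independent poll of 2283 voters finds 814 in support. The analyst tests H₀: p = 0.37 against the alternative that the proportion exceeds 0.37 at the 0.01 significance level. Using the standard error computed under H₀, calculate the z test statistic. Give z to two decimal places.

p̂ = 814/2283 ≈ 0.35655.
Under H₀, SE = √(0.37·0.63/2283) = √(0.000102102) = 0.01010.
z = (0.35655 − 0.37)/0.01010 = -0.01345/0.01010 = -1.33.
p-value = P(Z > -1.331) ≈ 0.9084. With α = 0.01, fail to reject H₀.

z = -1.33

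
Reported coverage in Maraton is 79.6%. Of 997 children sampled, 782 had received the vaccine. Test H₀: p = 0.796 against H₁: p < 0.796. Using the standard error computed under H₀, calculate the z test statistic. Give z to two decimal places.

p̂ = 782/997 = 0.7844.
Standard error under H₀: √(0.796×0.204/997) = 0.0128.
z = (0.7844 − 0.796)/0.0128 = -0.0116/0.0128 = -0.91.
p-value = P(Z < -0.913) ≈ 0.1807.

z = -0.91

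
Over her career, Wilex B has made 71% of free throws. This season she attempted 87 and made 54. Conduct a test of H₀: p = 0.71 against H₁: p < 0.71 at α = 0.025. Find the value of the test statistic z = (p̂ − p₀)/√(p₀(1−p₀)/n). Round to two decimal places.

z = -1.84

p̂ = 54/87 = 0.6207.
SE = √(p₀(1−p₀)/n) = √(0.2059/87) = 0.0486.
z = (0.6207 − 0.71)/0.0486 = -0.0893/0.0486 = -1.84.
p-value = P(Z < -1.836) ≈ 0.0332, so at α = 0.025 we fail to reject H₀.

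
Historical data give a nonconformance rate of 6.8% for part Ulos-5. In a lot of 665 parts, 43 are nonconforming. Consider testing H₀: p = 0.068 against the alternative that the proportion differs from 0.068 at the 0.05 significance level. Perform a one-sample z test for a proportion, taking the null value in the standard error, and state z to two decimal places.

z = -0.34

p̂ = 43/665 ≈ 0.0647.
Under H₀, SE = √(0.068·0.932/665) = √(9.53023e-05) = 0.0098.
z = (0.0647 − 0.068)/0.0098 = -0.0033/0.0098 = -0.34.
p-value = 2·P(Z > 0.342) ≈ 0.7324, so at α = 0.05 we fail to reject H₀.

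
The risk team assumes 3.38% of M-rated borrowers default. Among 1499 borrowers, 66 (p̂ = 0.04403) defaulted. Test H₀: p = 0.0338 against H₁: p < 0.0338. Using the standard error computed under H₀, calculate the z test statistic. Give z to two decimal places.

p̂ = 66/1499 = 0.04403.
SE = √(p₀(1−p₀)/n) = √(0.032658/1499) = 0.00467.
z = (0.04403 − 0.0338)/0.00467 = 0.01023/0.00467 = 2.19.

z = 2.19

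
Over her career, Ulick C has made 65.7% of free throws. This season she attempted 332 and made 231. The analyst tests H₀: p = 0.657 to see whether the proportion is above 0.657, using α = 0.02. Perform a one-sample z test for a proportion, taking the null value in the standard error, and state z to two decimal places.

p̂ = 231/332 = 0.6958.
Under H₀, SE = √(0.657·0.343/332) = √(0.000678768) = 0.0261.
z = (0.6958 − 0.657)/0.0261 = 0.0388/0.0261 = 1.49.
p-value = P(Z > 1.489) ≈ 0.0683; since p > α = 0.02, fail to reject H₀.

z = 1.49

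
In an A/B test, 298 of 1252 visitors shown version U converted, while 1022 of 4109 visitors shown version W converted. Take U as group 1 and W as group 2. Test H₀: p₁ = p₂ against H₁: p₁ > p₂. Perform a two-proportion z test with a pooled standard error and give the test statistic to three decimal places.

z = -0.770

p̂₁ = 298/1252 = 0.238019, p̂₂ = 1022/4109 = 0.248722.
Pooled p̂ = (298+1022)/(1252+4109) = 1320/5361 = 0.246223.
SE = √(0.185597 × 0.00104209) = 0.013907.
z = (0.238019 − 0.248722)/0.013907 = -0.010703/0.013907 = -0.770.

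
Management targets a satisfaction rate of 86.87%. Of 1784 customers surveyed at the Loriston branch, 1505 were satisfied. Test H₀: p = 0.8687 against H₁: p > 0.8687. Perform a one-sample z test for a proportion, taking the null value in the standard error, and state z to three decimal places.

p̂ = 1505/1784 = 0.843610.
Standard error under H₀: √(0.8687×0.1313/1784) = 0.007996.
z = (0.843610 − 0.8687)/0.007996 = -0.025090/0.007996 = -3.138.

z = -3.138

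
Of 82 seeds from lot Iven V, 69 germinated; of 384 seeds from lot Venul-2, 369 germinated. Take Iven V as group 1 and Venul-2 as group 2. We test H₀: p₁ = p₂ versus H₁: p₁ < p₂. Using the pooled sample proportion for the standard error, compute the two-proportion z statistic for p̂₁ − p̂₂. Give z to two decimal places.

z = -4.13

p̂₁ = 69/82 = 0.8415, p̂₂ = 369/384 = 0.9609.
Pooled p̂ = (69+369)/(82+384) = 438/466 = 0.9399.
SE = √(0.0564755 × 0.0147993) = 0.0289.
z = (0.8415 − 0.9609)/0.0289 = -0.1194/0.0289 = -4.13.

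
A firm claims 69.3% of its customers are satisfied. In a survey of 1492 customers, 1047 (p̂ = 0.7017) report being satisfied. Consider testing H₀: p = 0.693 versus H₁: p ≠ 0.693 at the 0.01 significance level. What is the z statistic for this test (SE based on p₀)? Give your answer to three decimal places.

p̂ = 1047/1492 ≈ 0.70174.
Under H₀, SE = √(0.693·0.307/1492) = √(0.000142595) = 0.01194.
z = (0.70174 − 0.693)/0.01194 = 0.00874/0.01194 = 0.732.
p-value = 2·P(Z > 0.732) ≈ 0.4641. With α = 0.01, fail to reject H₀.

z = 0.732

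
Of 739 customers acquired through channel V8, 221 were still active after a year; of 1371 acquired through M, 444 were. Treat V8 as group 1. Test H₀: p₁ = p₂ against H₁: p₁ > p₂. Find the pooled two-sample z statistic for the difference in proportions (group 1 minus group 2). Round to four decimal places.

z = -1.1697

p̂₁ = 221/739 ≈ 0.299053, p̂₂ = 444/1371 ≈ 0.323851.
Pooled p̂ = (221+444)/(739+1371) = 665/2110 = 0.315166.
SE = √(p̂(1−p̂)(1/n₁+1/n₂)) = √(0.315166·0.684834·0.00208257) = √(0.000449495) = 0.021201.
z = (0.299053 − 0.323851)/0.021201 = -0.024798/0.021201 = -1.1697.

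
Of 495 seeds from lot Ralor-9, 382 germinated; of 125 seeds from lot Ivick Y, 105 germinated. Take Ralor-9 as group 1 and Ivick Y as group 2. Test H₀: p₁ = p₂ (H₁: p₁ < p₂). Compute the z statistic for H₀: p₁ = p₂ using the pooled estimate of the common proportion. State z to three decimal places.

p̂₁ = 382/495 ≈ 0.77172, p̂₂ = 105/125 ≈ 0.84000.
Pooled p̂ = (382+105)/(495+125) = 487/620 = 0.78548.
SE = √(p̂(1−p̂)(1/n₁+1/n₂)) = √(0.78548·0.21452·0.0100202) = √(0.00168839) = 0.04109.
z = (0.77172 − 0.84000)/0.04109 = -0.06828/0.04109 = -1.662.

z = -1.662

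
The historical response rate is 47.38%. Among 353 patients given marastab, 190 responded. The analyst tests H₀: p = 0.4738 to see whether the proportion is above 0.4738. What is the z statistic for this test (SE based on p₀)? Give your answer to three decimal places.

p̂ = 190/353 = 0.538244.
Under H₀, SE = √(0.4738·0.5262/353) = √(0.000706271) = 0.026576.
z = (0.538244 − 0.4738)/0.026576 = 0.064444/0.026576 = 2.425.

z = 2.425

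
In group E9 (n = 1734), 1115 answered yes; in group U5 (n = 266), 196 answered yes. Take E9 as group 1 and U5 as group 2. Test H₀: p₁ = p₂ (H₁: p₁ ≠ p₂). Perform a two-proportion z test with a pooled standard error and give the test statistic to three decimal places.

z = -2.998

p̂₁ = 1115/1734 = 0.64302, p̂₂ = 196/266 = 0.73684.
Pooled p̂ = (1115+196)/(1734+266) = 1311/2000 = 0.65550.
SE = √(0.22582 × 0.0043361) = 0.03129.
z = (0.64302 − 0.73684)/0.03129 = -0.09382/0.03129 = -2.998.
Two-sided p-value ≈ 2·Φ(−2.998) = 0.0027.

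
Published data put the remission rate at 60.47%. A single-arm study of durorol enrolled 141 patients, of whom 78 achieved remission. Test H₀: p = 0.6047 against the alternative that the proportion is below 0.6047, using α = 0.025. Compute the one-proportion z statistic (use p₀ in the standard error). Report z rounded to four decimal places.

z = -1.2510

p̂ = 78/141 = 0.553191.
Under H₀, SE = √(0.6047·0.3953/141) = √(0.0016953) = 0.041174.
z = (0.553191 − 0.6047)/0.041174 = -0.051509/0.041174 = -1.2510.
p-value = P(Z < -1.251) ≈ 0.1055; since p > α = 0.025, fail to reject H₀.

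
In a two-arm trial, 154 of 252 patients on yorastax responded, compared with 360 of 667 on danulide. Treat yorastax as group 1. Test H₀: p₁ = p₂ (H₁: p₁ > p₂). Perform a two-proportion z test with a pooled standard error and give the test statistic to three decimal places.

p̂₁ = 154/252 ≈ 0.61111, p̂₂ = 360/667 ≈ 0.53973.
Pooled p̂ = (154+360)/(252+667) = 514/919 = 0.55930.
SE = √(0.246483 × 0.0054675) = 0.03671.
z = (0.61111 − 0.53973)/0.03671 = 0.07138/0.03671 = 1.944.

z = 1.944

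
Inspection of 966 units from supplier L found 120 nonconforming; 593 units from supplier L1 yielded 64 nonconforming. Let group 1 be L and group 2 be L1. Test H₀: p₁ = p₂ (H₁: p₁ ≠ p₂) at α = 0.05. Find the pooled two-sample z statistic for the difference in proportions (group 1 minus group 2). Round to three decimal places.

p̂₁ = 120/966 = 0.12422, p̂₂ = 64/593 = 0.10793.
Pooled p̂ = (120+64)/(966+593) = 184/1559 = 0.11802.
SE = √(p̂(1−p̂)(1/n₁+1/n₂)) = √(0.11802·0.88198·0.00272154) = √(0.000283297) = 0.01683.
z = (0.12422 − 0.10793)/0.01683 = 0.01629/0.01683 = 0.968.
p-value = 2·P(Z > 0.968) ≈ 0.3329, so at α = 0.05 we fail to reject H₀.

z = 0.968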